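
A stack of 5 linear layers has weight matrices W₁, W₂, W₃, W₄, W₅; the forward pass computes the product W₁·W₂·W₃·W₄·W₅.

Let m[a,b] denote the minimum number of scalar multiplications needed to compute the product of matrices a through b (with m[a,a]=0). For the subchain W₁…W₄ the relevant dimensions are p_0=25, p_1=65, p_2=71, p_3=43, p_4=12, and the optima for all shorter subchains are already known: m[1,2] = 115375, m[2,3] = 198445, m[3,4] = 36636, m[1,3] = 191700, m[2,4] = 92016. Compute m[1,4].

m[1,4] = min over k∈[1,3] of m[1,k]+m[k+1,4]+p_{0}·p_k·p_{4}.
k=1: 0 + 92016 + 25·65·12 = 111516; k=2: 115375 + 36636 + 25·71·12 = 173311; k=3: 191700 + 0 + 25·43·12 = 204600.
Minimum: 111516 at k=1.

111516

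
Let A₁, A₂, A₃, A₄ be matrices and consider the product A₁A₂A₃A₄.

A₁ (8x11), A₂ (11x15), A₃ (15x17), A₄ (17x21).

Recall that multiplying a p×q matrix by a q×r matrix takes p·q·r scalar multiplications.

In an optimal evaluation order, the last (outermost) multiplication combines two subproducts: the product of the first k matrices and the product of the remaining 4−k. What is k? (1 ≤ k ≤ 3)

Adjacent pairs: A₁A₂ = 8·11·15 = 1320; A₂A₃ = 11·15·17 = 2805; A₃A₄ = 15·17·21 = 5355.
Length 3: A₁..A₃: k=1: 0+2805+8·11·17=4301; k=2: 1320+0+8·15·17=3360 → min 3360 | A₂..A₄: k=2: 0+5355+11·15·21=8820; k=3: 2805+0+11·17·21=6732 → min 6732.
Top-level splits: k=1: (A₁..A₁)·(A₂..A₄) → 0+6732+8·11·21 = 8580; k=2: (A₁..A₂)·(A₃..A₄) → 1320+5355+8·15·21 = 9195; k=3: (A₁..A₃)·(A₄..A₄) → 3360+0+8·17·21 = 6216.
Best split is after A₃, i.e. k = 3.

3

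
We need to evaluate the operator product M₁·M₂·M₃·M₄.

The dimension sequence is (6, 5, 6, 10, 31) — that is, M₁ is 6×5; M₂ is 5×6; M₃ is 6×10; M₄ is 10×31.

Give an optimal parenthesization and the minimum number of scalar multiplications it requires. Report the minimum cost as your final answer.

2400

Adjacent pairs: M₁M₂ = 6·5·6 = 180; M₂M₃ = 5·6·10 = 300; M₃M₄ = 6·10·31 = 1860.
Length 3: M₁..M₃: k=1: 0+300+6·5·10=600; k=2: 180+0+6·6·10=540 → min 540 | M₂..M₄: k=2: 0+1860+5·6·31=2790; k=3: 300+0+5·10·31=1850 → min 1850.
Length 4: M₁..M₄: k=1: 0+1850+6·5·31=2780; k=2: 180+1860+6·6·31=3156; k=3: 540+0+6·10·31=2400 → min 2400.
Optimal parenthesization: (((M₁·M₂)·M₃)·M₄) with cost 2400.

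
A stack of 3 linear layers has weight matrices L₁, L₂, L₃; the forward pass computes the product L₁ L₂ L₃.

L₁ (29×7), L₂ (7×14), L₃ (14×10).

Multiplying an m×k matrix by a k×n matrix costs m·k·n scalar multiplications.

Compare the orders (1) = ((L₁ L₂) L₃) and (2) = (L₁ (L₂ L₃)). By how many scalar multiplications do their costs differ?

3892

Order (1) = ((L₁ L₂) L₃): (L₁ L₂): 29×7 by 7×14 → 29×14, cost 29·7·14 = 2842; ((L₁ L₂) L₃): 29×14 by 14×10 → 29×10, cost 29·14·10 = 4060; cumulative 6902. Total 6902.
Order (2) = (L₁ (L₂ L₃)): (L₂ L₃): 7×14 by 14×10 → 7×10, cost 7·14·10 = 980; (L₁ (L₂ L₃)): 29×7 by 7×10 → 29×10, cost 29·7·10 = 2030; cumulative 3010. Total 3010.
Difference: |6902 − 3010| = 3892.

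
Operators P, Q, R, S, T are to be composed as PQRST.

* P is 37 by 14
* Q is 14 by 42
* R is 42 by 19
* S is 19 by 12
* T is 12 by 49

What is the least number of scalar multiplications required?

Adjacent pairs: PQ = 37·14·42 = 21756; QR = 14·42·19 = 11172; RS = 42·19·12 = 9576; ST = 19·12·49 = 11172.
Length 3: P..R: k=1: 0+11172+37·14·19=21014; k=2: 21756+0+37·42·19=51282 → min 21014 | Q..S: k=2: 0+9576+14·42·12=16632; k=3: 11172+0+14·19·12=14364 → min 14364 | R..T: k=3: 0+11172+42·19·49=50274; k=4: 9576+0+42·12·49=34272 → min 34272.
Length 4: P..S: k=1: 0+14364+37·14·12=20580; k=2: 21756+9576+37·42·12=49980; k=3: 21014+0+37·19·12=29450 → min 20580 | Q..T: k=2: 0+34272+14·42·49=63084; k=3: 11172+11172+14·19·49=35378; k=4: 14364+0+14·12·49=22596 → min 22596.
Length 5: P..T: k=1: 0+22596+37·14·49=47978; k=2: 21756+34272+37·42·49=132174; k=3: 21014+11172+37·19·49=66633; k=4: 20580+0+37·12·49=42336 → min 42336.
Optimal order: ((P((QR)S))T) with cost 42336.

42336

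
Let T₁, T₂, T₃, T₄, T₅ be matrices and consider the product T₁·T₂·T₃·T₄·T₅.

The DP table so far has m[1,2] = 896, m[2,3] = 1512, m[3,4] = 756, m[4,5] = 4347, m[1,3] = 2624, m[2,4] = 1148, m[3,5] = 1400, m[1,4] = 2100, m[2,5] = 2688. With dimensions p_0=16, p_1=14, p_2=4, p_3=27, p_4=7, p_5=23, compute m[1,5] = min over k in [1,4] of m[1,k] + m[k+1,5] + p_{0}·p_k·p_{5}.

m[1,5] = min over k∈[1,4] of m[1,k]+m[k+1,5]+p_{0}·p_k·p_{5}.
k=1: 0 + 2688 + 16·14·23 = 7840; k=2: 896 + 1400 + 16·4·23 = 3768; k=3: 2624 + 4347 + 16·27·23 = 16907; k=4: 2100 + 0 + 16·7·23 = 4676.
Minimum: 3768 at k=2.

3768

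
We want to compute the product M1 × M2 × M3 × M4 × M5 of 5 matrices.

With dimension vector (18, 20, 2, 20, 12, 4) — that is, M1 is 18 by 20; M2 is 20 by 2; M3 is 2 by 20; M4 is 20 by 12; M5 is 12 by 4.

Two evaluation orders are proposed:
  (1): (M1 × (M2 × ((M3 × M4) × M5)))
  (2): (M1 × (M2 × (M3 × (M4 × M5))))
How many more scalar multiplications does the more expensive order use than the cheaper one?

Order (1) = (M1 × (M2 × ((M3 × M4) × M5))): (M3 × M4): 2×20 by 20×12 → 2×12, cost 2·20·12 = 480; ((M3 × M4) × M5): 2×12 by 12×4 → 2×4, cost 2·12·4 = 96; cumulative 576; (M2 × ((M3 × M4) × M5)): 20×2 by 2×4 → 20×4, cost 20·2·4 = 160; cumulative 736; (M1 × (M2 × ((M3 × M4) × M5))): 18×20 by 20×4 → 18×4, cost 18·20·4 = 1440; cumulative 2176. Total 2176.
Order (2) = (M1 × (M2 × (M3 × (M4 × M5)))): (M4 × M5): 20×12 by 12×4 → 20×4, cost 20·12·4 = 960; (M3 × (M4 × M5)): 2×20 by 20×4 → 2×4, cost 2·20·4 = 160; cumulative 1120; (M2 × (M3 × (M4 × M5))): 20×2 by 2×4 → 20×4, cost 20·2·4 = 160; cumulative 1280; (M1 × (M2 × (M3 × (M4 × M5)))): 18×20 by 20×4 → 18×4, cost 18·20·4 = 1440; cumulative 2720. Total 2720.
Difference: |2176 − 2720| = 544.

544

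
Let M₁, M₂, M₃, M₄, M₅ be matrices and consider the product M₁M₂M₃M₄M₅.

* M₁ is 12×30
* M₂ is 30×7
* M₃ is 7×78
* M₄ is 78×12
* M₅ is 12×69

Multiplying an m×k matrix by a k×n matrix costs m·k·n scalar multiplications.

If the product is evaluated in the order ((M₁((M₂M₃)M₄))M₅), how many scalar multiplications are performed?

58716

(M₂M₃): 30×7 by 7×78 → 30×78, cost 30·7·78 = 16380
((M₂M₃)M₄): 30×78 by 78×12 → 30×12, cost 30·78·12 = 28080; cumulative 44460
(M₁((M₂M₃)M₄)): 12×30 by 30×12 → 12×12, cost 12·30·12 = 4320; cumulative 48780
((M₁((M₂M₃)M₄))M₅): 12×12 by 12×69 → 12×69, cost 12·12·69 = 9936; cumulative 58716
Total: 58716 scalar multiplications.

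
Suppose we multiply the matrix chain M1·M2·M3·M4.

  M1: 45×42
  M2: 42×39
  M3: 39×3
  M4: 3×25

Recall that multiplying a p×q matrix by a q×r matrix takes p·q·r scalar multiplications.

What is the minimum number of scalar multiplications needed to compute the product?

Adjacent pairs: M1M2 = 45·42·39 = 73710; M2M3 = 42·39·3 = 4914; M3M4 = 39·3·25 = 2925.
Length 3: M1..M3: k=1: 0+4914+45·42·3=10584; k=2: 73710+0+45·39·3=78975 → min 10584 | M2..M4: k=2: 0+2925+42·39·25=43875; k=3: 4914+0+42·3·25=8064 → min 8064.
Length 4: M1..M4: k=1: 0+8064+45·42·25=55314; k=2: 73710+2925+45·39·25=120510; k=3: 10584+0+45·3·25=13959 → min 13959.
Optimal order: ((M1·(M2·M3))·M4) with cost 13959.

13959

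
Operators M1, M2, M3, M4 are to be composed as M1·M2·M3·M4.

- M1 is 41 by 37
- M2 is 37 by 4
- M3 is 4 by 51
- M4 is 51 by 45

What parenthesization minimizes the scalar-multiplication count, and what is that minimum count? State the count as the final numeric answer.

Adjacent pairs: M1M2 = 41·37·4 = 6068; M2M3 = 37·4·51 = 7548; M3M4 = 4·51·45 = 9180.
Length 3: M1..M3: k=1: 0+7548+41·37·51=84915; k=2: 6068+0+41·4·51=14432 → min 14432 | M2..M4: k=2: 0+9180+37·4·45=15840; k=3: 7548+0+37·51·45=92463 → min 15840.
Length 4: M1..M4: k=1: 0+15840+41·37·45=84105; k=2: 6068+9180+41·4·45=22628; k=3: 14432+0+41·51·45=108527 → min 22628.
Optimal parenthesization: ((M1·M2)·(M3·M4)) with cost 22628.

22628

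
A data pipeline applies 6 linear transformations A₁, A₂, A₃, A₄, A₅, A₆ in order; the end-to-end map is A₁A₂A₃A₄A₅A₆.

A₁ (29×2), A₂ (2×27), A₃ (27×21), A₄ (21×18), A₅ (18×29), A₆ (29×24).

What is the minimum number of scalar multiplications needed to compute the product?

Adjacent pairs: A₁A₂ = 29·2·27 = 1566; A₂A₃ = 2·27·21 = 1134; A₃A₄ = 27·21·18 = 10206; A₄A₅ = 21·18·29 = 10962; A₅A₆ = 18·29·24 = 12528.
Length 3: A₁..A₃: k=1: 0+1134+29·2·21=2352; k=2: 1566+0+29·27·21=18009 → min 2352 | A₂..A₄: k=2: 0+10206+2·27·18=11178; k=3: 1134+0+2·21·18=1890 → min 1890 | A₃..A₅: k=3: 0+10962+27·21·29=27405; k=4: 10206+0+27·18·29=24300 → min 24300 | A₄..A₆: k=4: 0+12528+21·18·24=21600; k=5: 10962+0+21·29·24=25578 → min 21600.
Length 4: A₁..A₄: k=1: 0+1890+29·2·18=2934; k=2: 1566+10206+29·27·18=25866; k=3: 2352+0+29·21·18=13314 → min 2934 | A₂..A₅: k=2: 0+24300+2·27·29=25866; k=3: 1134+10962+2·21·29=13314; k=4: 1890+0+2·18·29=2934 → min 2934 | A₃..A₆: k=3: 0+21600+27·21·24=35208; k=4: 10206+12528+27·18·24=34398; k=5: 24300+0+27·29·24=43092 → min 34398.
Length 5: A₁..A₅: k=1: 0+2934+29·2·29=4616; k=2: 1566+24300+29·27·29=48573; k=3: 2352+10962+29·21·29=30975; k=4: 2934+0+29·18·29=18072 → min 4616 | A₂..A₆: k=2: 0+34398+2·27·24=35694; k=3: 1134+21600+2·21·24=23742; k=4: 1890+12528+2·18·24=15282; k=5: 2934+0+2·29·24=4326 → min 4326.
Length 6: A₁..A₆: k=1: 0+4326+29·2·24=5718; k=2: 1566+34398+29·27·24=54756; k=3: 2352+21600+29·21·24=38568; k=4: 2934+12528+29·18·24=27990; k=5: 4616+0+29·29·24=24800 → min 5718.
Optimal order: (A₁((((A₂A₃)A₄)A₅)A₆)) with cost 5718.

5718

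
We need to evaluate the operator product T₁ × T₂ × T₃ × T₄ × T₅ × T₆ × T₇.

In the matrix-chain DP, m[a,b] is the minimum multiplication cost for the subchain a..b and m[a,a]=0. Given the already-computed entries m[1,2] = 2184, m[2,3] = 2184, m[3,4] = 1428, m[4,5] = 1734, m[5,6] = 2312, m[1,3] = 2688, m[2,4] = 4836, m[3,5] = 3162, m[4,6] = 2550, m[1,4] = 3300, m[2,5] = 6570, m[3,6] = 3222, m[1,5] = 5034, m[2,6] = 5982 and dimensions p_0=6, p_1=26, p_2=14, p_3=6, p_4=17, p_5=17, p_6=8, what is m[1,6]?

m[1,6] = min over k∈[1,5] of m[1,k]+m[k+1,6]+p_{0}·p_k·p_{6}.
k=1: 0 + 5982 + 6·26·8 = 7230; k=2: 2184 + 3222 + 6·14·8 = 6078; k=3: 2688 + 2550 + 6·6·8 = 5526; k=4: 3300 + 2312 + 6·17·8 = 6428; k=5: 5034 + 0 + 6·17·8 = 5850.
Minimum: 5526 at k=3.

5526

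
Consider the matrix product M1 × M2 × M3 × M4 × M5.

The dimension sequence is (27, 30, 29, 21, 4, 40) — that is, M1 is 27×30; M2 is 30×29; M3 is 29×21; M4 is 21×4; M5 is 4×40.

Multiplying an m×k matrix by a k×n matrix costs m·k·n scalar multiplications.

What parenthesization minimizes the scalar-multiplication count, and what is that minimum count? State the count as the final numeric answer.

13476

Adjacent pairs: M1M2 = 27·30·29 = 23490; M2M3 = 30·29·21 = 18270; M3M4 = 29·21·4 = 2436; M4M5 = 21·4·40 = 3360.
Length 3: M1..M3: k=1: 0+18270+27·30·21=35280; k=2: 23490+0+27·29·21=39933 → min 35280 | M2..M4: k=2: 0+2436+30·29·4=5916; k=3: 18270+0+30·21·4=20790 → min 5916 | M3..M5: k=3: 0+3360+29·21·40=27720; k=4: 2436+0+29·4·40=7076 → min 7076.
Length 4: M1..M4: k=1: 0+5916+27·30·4=9156; k=2: 23490+2436+27·29·4=29058; k=3: 35280+0+27·21·4=37548 → min 9156 | M2..M5: k=2: 0+7076+30·29·40=41876; k=3: 18270+3360+30·21·40=46830; k=4: 5916+0+30·4·40=10716 → min 10716.
Length 5: M1..M5: k=1: 0+10716+27·30·40=43116; k=2: 23490+7076+27·29·40=61886; k=3: 35280+3360+27·21·40=61320; k=4: 9156+0+27·4·40=13476 → min 13476.
Optimal parenthesization: ((M1 × (M2 × (M3 × M4))) × M5) with cost 13476.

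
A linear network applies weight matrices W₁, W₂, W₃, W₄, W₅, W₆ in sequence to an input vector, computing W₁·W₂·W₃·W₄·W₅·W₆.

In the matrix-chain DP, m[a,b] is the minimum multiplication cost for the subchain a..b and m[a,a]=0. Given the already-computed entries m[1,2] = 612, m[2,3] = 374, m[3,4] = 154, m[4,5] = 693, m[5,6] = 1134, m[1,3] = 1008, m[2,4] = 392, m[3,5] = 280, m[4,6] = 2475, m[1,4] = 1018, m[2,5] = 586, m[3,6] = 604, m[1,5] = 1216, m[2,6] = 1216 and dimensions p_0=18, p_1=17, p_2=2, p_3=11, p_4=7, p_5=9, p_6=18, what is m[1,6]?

1864

m[1,6] = min over k∈[1,5] of m[1,k]+m[k+1,6]+p_{0}·p_k·p_{6}.
k=1: 0 + 1216 + 18·17·18 = 6724; k=2: 612 + 604 + 18·2·18 = 1864; k=3: 1008 + 2475 + 18·11·18 = 7047; k=4: 1018 + 1134 + 18·7·18 = 4420; k=5: 1216 + 0 + 18·9·18 = 4132.
Minimum: 1864 at k=2.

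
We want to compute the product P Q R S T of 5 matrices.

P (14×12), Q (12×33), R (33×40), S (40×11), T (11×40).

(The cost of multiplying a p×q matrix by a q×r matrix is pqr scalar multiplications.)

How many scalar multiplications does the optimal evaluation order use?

Adjacent pairs: PQ = 14·12·33 = 5544; QR = 12·33·40 = 15840; RS = 33·40·11 = 14520; ST = 40·11·40 = 17600.
Length 3: P..R: k=1: 0+15840+14·12·40=22560; k=2: 5544+0+14·33·40=24024 → min 22560 | Q..S: k=2: 0+14520+12·33·11=18876; k=3: 15840+0+12·40·11=21120 → min 18876 | R..T: k=3: 0+17600+33·40·40=70400; k=4: 14520+0+33·11·40=29040 → min 29040.
Length 4: P..S: k=1: 0+18876+14·12·11=20724; k=2: 5544+14520+14·33·11=25146; k=3: 22560+0+14·40·11=28720 → min 20724 | Q..T: k=2: 0+29040+12·33·40=44880; k=3: 15840+17600+12·40·40=52640; k=4: 18876+0+12·11·40=24156 → min 24156.
Length 5: P..T: k=1: 0+24156+14·12·40=30876; k=2: 5544+29040+14·33·40=53064; k=3: 22560+17600+14·40·40=62560; k=4: 20724+0+14·11·40=26884 → min 26884.
Optimal order: ((P (Q (R S))) T) with cost 26884.

26884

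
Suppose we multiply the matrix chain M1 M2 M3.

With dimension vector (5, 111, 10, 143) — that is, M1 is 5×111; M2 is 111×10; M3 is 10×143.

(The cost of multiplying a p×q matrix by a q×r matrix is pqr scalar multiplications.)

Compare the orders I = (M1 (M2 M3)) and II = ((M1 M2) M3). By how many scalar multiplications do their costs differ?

225395

Order I = (M1 (M2 M3)): (M2 M3): 111×10 by 10×143 → 111×143, cost 111·10·143 = 158730; (M1 (M2 M3)): 5×111 by 111×143 → 5×143, cost 5·111·143 = 79365; cumulative 238095. Total 238095.
Order II = ((M1 M2) M3): (M1 M2): 5×111 by 111×10 → 5×10, cost 5·111·10 = 5550; ((M1 M2) M3): 5×10 by 10×143 → 5×143, cost 5·10·143 = 7150; cumulative 12700. Total 12700.
Difference: |238095 − 12700| = 225395.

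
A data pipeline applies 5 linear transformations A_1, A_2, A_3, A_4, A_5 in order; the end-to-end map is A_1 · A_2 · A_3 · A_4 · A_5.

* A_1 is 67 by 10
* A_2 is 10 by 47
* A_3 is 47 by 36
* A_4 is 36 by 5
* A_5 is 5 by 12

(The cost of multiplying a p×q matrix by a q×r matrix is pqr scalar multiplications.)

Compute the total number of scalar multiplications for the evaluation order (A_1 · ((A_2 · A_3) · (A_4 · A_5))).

(A_2 · A_3): 10×47 by 47×36 → 10×36, cost 10·47·36 = 16920
(A_4 · A_5): 36×5 by 5×12 → 36×12, cost 36·5·12 = 2160
((A_2 · A_3) · (A_4 · A_5)): 10×36 by 36×12 → 10×12, cost 10·36·12 = 4320; cumulative 23400
(A_1 · ((A_2 · A_3) · (A_4 · A_5))): 67×10 by 10×12 → 67×12, cost 67·10·12 = 8040; cumulative 31440
Total: 31440 scalar multiplications.

31440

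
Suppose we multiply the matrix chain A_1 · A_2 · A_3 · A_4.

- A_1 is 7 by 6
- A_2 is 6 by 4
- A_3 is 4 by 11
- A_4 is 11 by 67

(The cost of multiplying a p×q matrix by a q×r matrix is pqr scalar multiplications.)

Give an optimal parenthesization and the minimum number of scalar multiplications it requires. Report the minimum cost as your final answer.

Adjacent pairs: A_1A_2 = 7·6·4 = 168; A_2A_3 = 6·4·11 = 264; A_3A_4 = 4·11·67 = 2948.
Length 3: A_1..A_3: k=1: 0+264+7·6·11=726; k=2: 168+0+7·4·11=476 → min 476 | A_2..A_4: k=2: 0+2948+6·4·67=4556; k=3: 264+0+6·11·67=4686 → min 4556.
Length 4: A_1..A_4: k=1: 0+4556+7·6·67=7370; k=2: 168+2948+7·4·67=4992; k=3: 476+0+7·11·67=5635 → min 4992.
Optimal parenthesization: ((A_1 · A_2) · (A_3 · A_4)) with cost 4992.

4992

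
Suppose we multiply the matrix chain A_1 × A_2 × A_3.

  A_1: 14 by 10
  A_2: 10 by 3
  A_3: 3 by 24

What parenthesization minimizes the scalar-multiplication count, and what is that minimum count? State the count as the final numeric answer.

(A_1 × (A_2 × A_3)): cost 4080.
((A_1 × A_2) × A_3): cost 1428.
Optimal: ((A_1 × A_2) × A_3) with cost 1428.

1428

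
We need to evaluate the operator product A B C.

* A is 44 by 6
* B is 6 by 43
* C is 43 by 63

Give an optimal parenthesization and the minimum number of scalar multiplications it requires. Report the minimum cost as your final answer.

(A (B C)): cost 32886.
((A B) C): cost 130548.
Optimal: (A (B C)) with cost 32886.

32886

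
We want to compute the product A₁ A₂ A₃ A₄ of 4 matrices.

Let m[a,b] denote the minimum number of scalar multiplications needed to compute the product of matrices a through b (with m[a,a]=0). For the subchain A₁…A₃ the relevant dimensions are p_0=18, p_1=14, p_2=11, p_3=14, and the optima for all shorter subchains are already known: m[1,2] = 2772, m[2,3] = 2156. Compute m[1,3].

5544

m[1,3] = min over k∈[1,2] of m[1,k]+m[k+1,3]+p_{0}·p_k·p_{3}.
k=1: 0 + 2156 + 18·14·14 = 5684; k=2: 2772 + 0 + 18·11·14 = 5544.
Minimum: 5544 at k=2.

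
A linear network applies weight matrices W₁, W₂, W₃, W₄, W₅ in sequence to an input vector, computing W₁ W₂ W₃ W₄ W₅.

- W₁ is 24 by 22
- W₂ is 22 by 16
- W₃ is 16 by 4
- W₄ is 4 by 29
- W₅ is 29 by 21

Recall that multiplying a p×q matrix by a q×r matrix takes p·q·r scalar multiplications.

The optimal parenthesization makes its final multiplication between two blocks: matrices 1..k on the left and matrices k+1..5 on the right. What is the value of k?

Adjacent pairs: W₁W₂ = 24·22·16 = 8448; W₂W₃ = 22·16·4 = 1408; W₃W₄ = 16·4·29 = 1856; W₄W₅ = 4·29·21 = 2436.
Length 3: W₁..W₃: k=1: 0+1408+24·22·4=3520; k=2: 8448+0+24·16·4=9984 → min 3520 | W₂..W₄: k=2: 0+1856+22·16·29=12064; k=3: 1408+0+22·4·29=3960 → min 3960 | W₃..W₅: k=3: 0+2436+16·4·21=3780; k=4: 1856+0+16·29·21=11600 → min 3780.
Length 4: W₁..W₄: k=1: 0+3960+24·22·29=19272; k=2: 8448+1856+24·16·29=21440; k=3: 3520+0+24·4·29=6304 → min 6304 | W₂..W₅: k=2: 0+3780+22·16·21=11172; k=3: 1408+2436+22·4·21=5692; k=4: 3960+0+22·29·21=17358 → min 5692.
Top-level splits: k=1: (W₁..W₁)·(W₂..W₅) → 0+5692+24·22·21 = 16780; k=2: (W₁..W₂)·(W₃..W₅) → 8448+3780+24·16·21 = 20292; k=3: (W₁..W₃)·(W₄..W₅) → 3520+2436+24·4·21 = 7972; k=4: (W₁..W₄)·(W₅..W₅) → 6304+0+24·29·21 = 20920.
Best split is after W₃, i.e. k = 3.

3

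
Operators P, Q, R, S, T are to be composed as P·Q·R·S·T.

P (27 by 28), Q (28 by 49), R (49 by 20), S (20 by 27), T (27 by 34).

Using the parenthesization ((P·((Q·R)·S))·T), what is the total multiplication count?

87758

(Q·R): 28×49 by 49×20 → 28×20, cost 28·49·20 = 27440
((Q·R)·S): 28×20 by 20×27 → 28×27, cost 28·20·27 = 15120; cumulative 42560
(P·((Q·R)·S)): 27×28 by 28×27 → 27×27, cost 27·28·27 = 20412; cumulative 62972
((P·((Q·R)·S))·T): 27×27 by 27×34 → 27×34, cost 27·27·34 = 24786; cumulative 87758
Total: 87758 scalar multiplications.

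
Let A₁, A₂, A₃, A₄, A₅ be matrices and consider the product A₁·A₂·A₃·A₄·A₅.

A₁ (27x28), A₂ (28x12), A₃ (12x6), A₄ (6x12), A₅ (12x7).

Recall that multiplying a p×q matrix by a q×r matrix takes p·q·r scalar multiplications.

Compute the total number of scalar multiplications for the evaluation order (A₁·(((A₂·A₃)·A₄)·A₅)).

(A₂·A₃): 28×12 by 12×6 → 28×6, cost 28·12·6 = 2016
((A₂·A₃)·A₄): 28×6 by 6×12 → 28×12, cost 28·6·12 = 2016; cumulative 4032
(((A₂·A₃)·A₄)·A₅): 28×12 by 12×7 → 28×7, cost 28·12·7 = 2352; cumulative 6384
(A₁·(((A₂·A₃)·A₄)·A₅)): 27×28 by 28×7 → 27×7, cost 27·28·7 = 5292; cumulative 11676
Total: 11676 scalar multiplications.

11676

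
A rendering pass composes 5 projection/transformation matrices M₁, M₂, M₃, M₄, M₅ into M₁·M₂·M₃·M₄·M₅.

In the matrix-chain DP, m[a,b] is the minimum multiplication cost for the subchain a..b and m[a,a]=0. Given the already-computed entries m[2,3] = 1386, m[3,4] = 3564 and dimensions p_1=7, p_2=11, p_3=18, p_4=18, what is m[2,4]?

m[2,4] = min over k∈[2,3] of m[2,k]+m[k+1,4]+p_{1}·p_k·p_{4}.
k=2: 0 + 3564 + 7·11·18 = 4950; k=3: 1386 + 0 + 7·18·18 = 3654.
Minimum: 3654 at k=3.

3654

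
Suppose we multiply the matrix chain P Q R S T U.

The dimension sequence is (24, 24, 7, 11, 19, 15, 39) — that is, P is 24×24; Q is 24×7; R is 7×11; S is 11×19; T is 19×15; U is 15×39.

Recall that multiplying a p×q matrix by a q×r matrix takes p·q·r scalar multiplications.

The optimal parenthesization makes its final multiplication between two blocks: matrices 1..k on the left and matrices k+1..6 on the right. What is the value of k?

2

Adjacent pairs: PQ = 24·24·7 = 4032; QR = 24·7·11 = 1848; RS = 7·11·19 = 1463; ST = 11·19·15 = 3135; TU = 19·15·39 = 11115.
Length 3: P..R: k=1: 0+1848+24·24·11=8184; k=2: 4032+0+24·7·11=5880 → min 5880 | Q..S: k=2: 0+1463+24·7·19=4655; k=3: 1848+0+24·11·19=6864 → min 4655 | R..T: k=3: 0+3135+7·11·15=4290; k=4: 1463+0+7·19·15=3458 → min 3458 | S..U: k=4: 0+11115+11·19·39=19266; k=5: 3135+0+11·15·39=9570 → min 9570.
Length 4: P..S: k=1: 0+4655+24·24·19=15599; k=2: 4032+1463+24·7·19=8687; k=3: 5880+0+24·11·19=10896 → min 8687 | Q..T: k=2: 0+3458+24·7·15=5978; k=3: 1848+3135+24·11·15=8943; k=4: 4655+0+24·19·15=11495 → min 5978 | R..U: k=3: 0+9570+7·11·39=12573; k=4: 1463+11115+7·19·39=17765; k=5: 3458+0+7·15·39=7553 → min 7553.
Length 5: P..T: k=1: 0+5978+24·24·15=14618; k=2: 4032+3458+24·7·15=10010; k=3: 5880+3135+24·11·15=12975; k=4: 8687+0+24·19·15=15527 → min 10010 | Q..U: k=2: 0+7553+24·7·39=14105; k=3: 1848+9570+24·11·39=21714; k=4: 4655+11115+24·19·39=33554; k=5: 5978+0+24·15·39=20018 → min 14105.
Top-level splits: k=1: (P..P)·(Q..U) → 0+14105+24·24·39 = 36569; k=2: (P..Q)·(R..U) → 4032+7553+24·7·39 = 18137; k=3: (P..R)·(S..U) → 5880+9570+24·11·39 = 25746; k=4: (P..S)·(T..U) → 8687+11115+24·19·39 = 37586; k=5: (P..T)·(U..U) → 10010+0+24·15·39 = 24050.
Best split is after Q, i.e. k = 2.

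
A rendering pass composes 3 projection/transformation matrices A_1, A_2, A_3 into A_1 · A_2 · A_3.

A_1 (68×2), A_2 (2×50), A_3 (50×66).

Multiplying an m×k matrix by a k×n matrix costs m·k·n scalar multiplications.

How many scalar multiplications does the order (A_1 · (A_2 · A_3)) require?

(A_2 · A_3): 2×50 by 50×66 → 2×66, cost 2·50·66 = 6600
(A_1 · (A_2 · A_3)): 68×2 by 2×66 → 68×66, cost 68·2·66 = 8976; cumulative 15576
Total: 15576 scalar multiplications.

15576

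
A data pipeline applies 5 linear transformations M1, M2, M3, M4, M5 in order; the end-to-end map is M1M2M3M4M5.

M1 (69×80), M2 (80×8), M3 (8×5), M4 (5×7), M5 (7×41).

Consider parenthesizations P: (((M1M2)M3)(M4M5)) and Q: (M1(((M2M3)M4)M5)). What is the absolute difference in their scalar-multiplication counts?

Order P = (((M1M2)M3)(M4M5)): (M1M2): 69×80 by 80×8 → 69×8, cost 69·80·8 = 44160; ((M1M2)M3): 69×8 by 8×5 → 69×5, cost 69·8·5 = 2760; cumulative 46920; (M4M5): 5×7 by 7×41 → 5×41, cost 5·7·41 = 1435; (((M1M2)M3)(M4M5)): 69×5 by 5×41 → 69×41, cost 69·5·41 = 14145; cumulative 62500. Total 62500.
Order Q = (M1(((M2M3)M4)M5)): (M2M3): 80×8 by 8×5 → 80×5, cost 80·8·5 = 3200; ((M2M3)M4): 80×5 by 5×7 → 80×7, cost 80·5·7 = 2800; cumulative 6000; (((M2M3)M4)M5): 80×7 by 7×41 → 80×41, cost 80·7·41 = 22960; cumulative 28960; (M1(((M2M3)M4)M5)): 69×80 by 80×41 → 69×41, cost 69·80·41 = 226320; cumulative 255280. Total 255280.
Difference: |62500 − 255280| = 192780.

192780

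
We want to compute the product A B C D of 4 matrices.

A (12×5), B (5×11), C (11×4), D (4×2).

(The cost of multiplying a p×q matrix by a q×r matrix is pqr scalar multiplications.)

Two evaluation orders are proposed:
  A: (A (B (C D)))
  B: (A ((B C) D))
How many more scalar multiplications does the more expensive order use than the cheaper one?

62

Order A = (A (B (C D))): (C D): 11×4 by 4×2 → 11×2, cost 11·4·2 = 88; (B (C D)): 5×11 by 11×2 → 5×2, cost 5·11·2 = 110; cumulative 198; (A (B (C D))): 12×5 by 5×2 → 12×2, cost 12·5·2 = 120; cumulative 318. Total 318.
Order B = (A ((B C) D)): (B C): 5×11 by 11×4 → 5×4, cost 5·11·4 = 220; ((B C) D): 5×4 by 4×2 → 5×2, cost 5·4·2 = 40; cumulative 260; (A ((B C) D)): 12×5 by 5×2 → 12×2, cost 12·5·2 = 120; cumulative 380. Total 380.
Difference: |318 − 380| = 62.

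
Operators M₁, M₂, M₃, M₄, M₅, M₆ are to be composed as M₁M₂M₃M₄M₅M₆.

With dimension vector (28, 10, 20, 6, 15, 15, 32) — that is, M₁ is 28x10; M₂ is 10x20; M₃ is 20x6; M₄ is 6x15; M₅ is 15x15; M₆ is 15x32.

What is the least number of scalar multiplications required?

12486

Adjacent pairs: M₁M₂ = 28·10·20 = 5600; M₂M₃ = 10·20·6 = 1200; M₃M₄ = 20·6·15 = 1800; M₄M₅ = 6·15·15 = 1350; M₅M₆ = 15·15·32 = 7200.
Length 3: M₁..M₃: k=1: 0+1200+28·10·6=2880; k=2: 5600+0+28·20·6=8960 → min 2880 | M₂..M₄: k=2: 0+1800+10·20·15=4800; k=3: 1200+0+10·6·15=2100 → min 2100 | M₃..M₅: k=3: 0+1350+20·6·15=3150; k=4: 1800+0+20·15·15=6300 → min 3150 | M₄..M₆: k=4: 0+7200+6·15·32=10080; k=5: 1350+0+6·15·32=4230 → min 4230.
Length 4: M₁..M₄: k=1: 0+2100+28·10·15=6300; k=2: 5600+1800+28·20·15=15800; k=3: 2880+0+28·6·15=5400 → min 5400 | M₂..M₅: k=2: 0+3150+10·20·15=6150; k=3: 1200+1350+10·6·15=3450; k=4: 2100+0+10·15·15=4350 → min 3450 | M₃..M₆: k=3: 0+4230+20·6·32=8070; k=4: 1800+7200+20·15·32=18600; k=5: 3150+0+20·15·32=12750 → min 8070.
Length 5: M₁..M₅: k=1: 0+3450+28·10·15=7650; k=2: 5600+3150+28·20·15=17150; k=3: 2880+1350+28·6·15=6750; k=4: 5400+0+28·15·15=11700 → min 6750 | M₂..M₆: k=2: 0+8070+10·20·32=14470; k=3: 1200+4230+10·6·32=7350; k=4: 2100+7200+10·15·32=14100; k=5: 3450+0+10·15·32=8250 → min 7350.
Length 6: M₁..M₆: k=1: 0+7350+28·10·32=16310; k=2: 5600+8070+28·20·32=31590; k=3: 2880+4230+28·6·32=12486; k=4: 5400+7200+28·15·32=26040; k=5: 6750+0+28·15·32=20190 → min 12486.
Optimal order: ((M₁(M₂M₃))((M₄M₅)M₆)) with cost 12486.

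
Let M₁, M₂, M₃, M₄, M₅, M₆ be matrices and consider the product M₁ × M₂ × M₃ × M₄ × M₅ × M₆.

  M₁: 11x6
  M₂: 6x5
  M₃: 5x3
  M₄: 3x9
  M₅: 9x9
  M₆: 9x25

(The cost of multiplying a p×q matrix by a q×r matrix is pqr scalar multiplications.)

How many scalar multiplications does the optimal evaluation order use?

2031

Adjacent pairs: M₁M₂ = 11·6·5 = 330; M₂M₃ = 6·5·3 = 90; M₃M₄ = 5·3·9 = 135; M₄M₅ = 3·9·9 = 243; M₅M₆ = 9·9·25 = 2025.
Length 3: M₁..M₃: k=1: 0+90+11·6·3=288; k=2: 330+0+11·5·3=495 → min 288 | M₂..M₄: k=2: 0+135+6·5·9=405; k=3: 90+0+6·3·9=252 → min 252 | M₃..M₅: k=3: 0+243+5·3·9=378; k=4: 135+0+5·9·9=540 → min 378 | M₄..M₆: k=4: 0+2025+3·9·25=2700; k=5: 243+0+3·9·25=918 → min 918.
Length 4: M₁..M₄: k=1: 0+252+11·6·9=846; k=2: 330+135+11·5·9=960; k=3: 288+0+11·3·9=585 → min 585 | M₂..M₅: k=2: 0+378+6·5·9=648; k=3: 90+243+6·3·9=495; k=4: 252+0+6·9·9=738 → min 495 | M₃..M₆: k=3: 0+918+5·3·25=1293; k=4: 135+2025+5·9·25=3285; k=5: 378+0+5·9·25=1503 → min 1293.
Length 5: M₁..M₅: k=1: 0+495+11·6·9=1089; k=2: 330+378+11·5·9=1203; k=3: 288+243+11·3·9=828; k=4: 585+0+11·9·9=1476 → min 828 | M₂..M₆: k=2: 0+1293+6·5·25=2043; k=3: 90+918+6·3·25=1458; k=4: 252+2025+6·9·25=3627; k=5: 495+0+6·9·25=1845 → min 1458.
Length 6: M₁..M₆: k=1: 0+1458+11·6·25=3108; k=2: 330+1293+11·5·25=2998; k=3: 288+918+11·3·25=2031; k=4: 585+2025+11·9·25=5085; k=5: 828+0+11·9·25=3303 → min 2031.
Optimal order: ((M₁ × (M₂ × M₃)) × ((M₄ × M₅) × M₆)) with cost 2031.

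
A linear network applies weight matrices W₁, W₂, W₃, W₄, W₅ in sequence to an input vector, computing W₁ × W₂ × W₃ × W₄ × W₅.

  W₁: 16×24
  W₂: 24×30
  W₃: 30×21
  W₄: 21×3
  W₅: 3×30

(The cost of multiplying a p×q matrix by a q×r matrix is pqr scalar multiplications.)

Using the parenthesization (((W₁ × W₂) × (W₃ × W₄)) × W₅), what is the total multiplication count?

16290

(W₁ × W₂): 16×24 by 24×30 → 16×30, cost 16·24·30 = 11520
(W₃ × W₄): 30×21 by 21×3 → 30×3, cost 30·21·3 = 1890
((W₁ × W₂) × (W₃ × W₄)): 16×30 by 30×3 → 16×3, cost 16·30·3 = 1440; cumulative 14850
(((W₁ × W₂) × (W₃ × W₄)) × W₅): 16×3 by 3×30 → 16×30, cost 16·3·30 = 1440; cumulative 16290
Total: 16290 scalar multiplications.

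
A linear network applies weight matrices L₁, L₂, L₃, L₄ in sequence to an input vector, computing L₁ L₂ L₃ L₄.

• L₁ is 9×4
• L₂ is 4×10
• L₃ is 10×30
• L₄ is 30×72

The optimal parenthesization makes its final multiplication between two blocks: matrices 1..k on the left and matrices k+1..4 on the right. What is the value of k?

1

Adjacent pairs: L₁L₂ = 9·4·10 = 360; L₂L₃ = 4·10·30 = 1200; L₃L₄ = 10·30·72 = 21600.
Length 3: L₁..L₃: k=1: 0+1200+9·4·30=2280; k=2: 360+0+9·10·30=3060 → min 2280 | L₂..L₄: k=2: 0+21600+4·10·72=24480; k=3: 1200+0+4·30·72=9840 → min 9840.
Top-level splits: k=1: (L₁..L₁)·(L₂..L₄) → 0+9840+9·4·72 = 12432; k=2: (L₁..L₂)·(L₃..L₄) → 360+21600+9·10·72 = 28440; k=3: (L₁..L₃)·(L₄..L₄) → 2280+0+9·30·72 = 21720.
Best split is after L₁, i.e. k = 1.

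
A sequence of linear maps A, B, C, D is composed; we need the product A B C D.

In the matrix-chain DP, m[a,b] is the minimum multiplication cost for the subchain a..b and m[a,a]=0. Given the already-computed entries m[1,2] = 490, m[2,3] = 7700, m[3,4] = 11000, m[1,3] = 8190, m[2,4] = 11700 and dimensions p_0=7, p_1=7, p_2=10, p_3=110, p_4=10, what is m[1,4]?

12190

m[1,4] = min over k∈[1,3] of m[1,k]+m[k+1,4]+p_{0}·p_k·p_{4}.
k=1: 0 + 11700 + 7·7·10 = 12190; k=2: 490 + 11000 + 7·10·10 = 12190; k=3: 8190 + 0 + 7·110·10 = 15890.
Minimum: 12190 at k=1.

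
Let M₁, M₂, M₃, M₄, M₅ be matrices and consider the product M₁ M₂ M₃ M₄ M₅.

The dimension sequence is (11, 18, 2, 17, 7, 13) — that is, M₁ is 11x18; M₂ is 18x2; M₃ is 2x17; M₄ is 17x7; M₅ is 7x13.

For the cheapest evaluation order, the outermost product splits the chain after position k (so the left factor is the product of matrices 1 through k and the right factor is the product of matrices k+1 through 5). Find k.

Adjacent pairs: M₁M₂ = 11·18·2 = 396; M₂M₃ = 18·2·17 = 612; M₃M₄ = 2·17·7 = 238; M₄M₅ = 17·7·13 = 1547.
Length 3: M₁..M₃: k=1: 0+612+11·18·17=3978; k=2: 396+0+11·2·17=770 → min 770 | M₂..M₄: k=2: 0+238+18·2·7=490; k=3: 612+0+18·17·7=2754 → min 490 | M₃..M₅: k=3: 0+1547+2·17·13=1989; k=4: 238+0+2·7·13=420 → min 420.
Length 4: M₁..M₄: k=1: 0+490+11·18·7=1876; k=2: 396+238+11·2·7=788; k=3: 770+0+11·17·7=2079 → min 788 | M₂..M₅: k=2: 0+420+18·2·13=888; k=3: 612+1547+18·17·13=6137; k=4: 490+0+18·7·13=2128 → min 888.
Top-level splits: k=1: (M₁..M₁)·(M₂..M₅) → 0+888+11·18·13 = 3462; k=2: (M₁..M₂)·(M₃..M₅) → 396+420+11·2·13 = 1102; k=3: (M₁..M₃)·(M₄..M₅) → 770+1547+11·17·13 = 4748; k=4: (M₁..M₄)·(M₅..M₅) → 788+0+11·7·13 = 1789.
Best split is after M₂, i.e. k = 2.

2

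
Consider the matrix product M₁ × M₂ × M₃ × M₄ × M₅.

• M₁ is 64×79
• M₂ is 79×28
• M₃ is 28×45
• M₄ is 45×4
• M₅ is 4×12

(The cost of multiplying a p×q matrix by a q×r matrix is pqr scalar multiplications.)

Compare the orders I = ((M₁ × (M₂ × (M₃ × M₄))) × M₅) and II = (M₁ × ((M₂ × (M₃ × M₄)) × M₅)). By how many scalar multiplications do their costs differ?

Order I = ((M₁ × (M₂ × (M₃ × M₄))) × M₅): (M₃ × M₄): 28×45 by 45×4 → 28×4, cost 28·45·4 = 5040; (M₂ × (M₃ × M₄)): 79×28 by 28×4 → 79×4, cost 79·28·4 = 8848; cumulative 13888; (M₁ × (M₂ × (M₃ × M₄))): 64×79 by 79×4 → 64×4, cost 64·79·4 = 20224; cumulative 34112; ((M₁ × (M₂ × (M₃ × M₄))) × M₅): 64×4 by 4×12 → 64×12, cost 64·4·12 = 3072; cumulative 37184. Total 37184.
Order II = (M₁ × ((M₂ × (M₃ × M₄)) × M₅)): (M₃ × M₄): 28×45 by 45×4 → 28×4, cost 28·45·4 = 5040; (M₂ × (M₃ × M₄)): 79×28 by 28×4 → 79×4, cost 79·28·4 = 8848; cumulative 13888; ((M₂ × (M₃ × M₄)) × M₅): 79×4 by 4×12 → 79×12, cost 79·4·12 = 3792; cumulative 17680; (M₁ × ((M₂ × (M₃ × M₄)) × M₅)): 64×79 by 79×12 → 64×12, cost 64·79·12 = 60672; cumulative 78352. Total 78352.
Difference: |37184 − 78352| = 41168.

41168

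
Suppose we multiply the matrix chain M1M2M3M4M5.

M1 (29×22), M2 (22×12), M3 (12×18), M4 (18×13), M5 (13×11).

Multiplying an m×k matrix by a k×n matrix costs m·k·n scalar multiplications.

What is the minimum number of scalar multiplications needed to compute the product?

Adjacent pairs: M1M2 = 29·22·12 = 7656; M2M3 = 22·12·18 = 4752; M3M4 = 12·18·13 = 2808; M4M5 = 18·13·11 = 2574.
Length 3: M1..M3: k=1: 0+4752+29·22·18=16236; k=2: 7656+0+29·12·18=13920 → min 13920 | M2..M4: k=2: 0+2808+22·12·13=6240; k=3: 4752+0+22·18·13=9900 → min 6240 | M3..M5: k=3: 0+2574+12·18·11=4950; k=4: 2808+0+12·13·11=4524 → min 4524.
Length 4: M1..M4: k=1: 0+6240+29·22·13=14534; k=2: 7656+2808+29·12·13=14988; k=3: 13920+0+29·18·13=20706 → min 14534 | M2..M5: k=2: 0+4524+22·12·11=7428; k=3: 4752+2574+22·18·11=11682; k=4: 6240+0+22·13·11=9386 → min 7428.
Length 5: M1..M5: k=1: 0+7428+29·22·11=14446; k=2: 7656+4524+29·12·11=16008; k=3: 13920+2574+29·18·11=22236; k=4: 14534+0+29·13·11=18681 → min 14446.
Optimal order: (M1(M2((M3M4)M5))) with cost 14446.

14446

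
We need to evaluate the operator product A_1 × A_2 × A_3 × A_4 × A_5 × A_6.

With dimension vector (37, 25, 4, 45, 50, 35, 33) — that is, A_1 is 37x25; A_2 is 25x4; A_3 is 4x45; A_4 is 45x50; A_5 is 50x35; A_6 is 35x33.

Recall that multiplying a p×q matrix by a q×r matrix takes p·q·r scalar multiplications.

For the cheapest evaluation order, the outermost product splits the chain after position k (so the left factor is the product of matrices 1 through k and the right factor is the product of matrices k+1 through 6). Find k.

2

Adjacent pairs: A_1A_2 = 37·25·4 = 3700; A_2A_3 = 25·4·45 = 4500; A_3A_4 = 4·45·50 = 9000; A_4A_5 = 45·50·35 = 78750; A_5A_6 = 50·35·33 = 57750.
Length 3: A_1..A_3: k=1: 0+4500+37·25·45=46125; k=2: 3700+0+37·4·45=10360 → min 10360 | A_2..A_4: k=2: 0+9000+25·4·50=14000; k=3: 4500+0+25·45·50=60750 → min 14000 | A_3..A_5: k=3: 0+78750+4·45·35=85050; k=4: 9000+0+4·50·35=16000 → min 16000 | A_4..A_6: k=4: 0+57750+45·50·33=132000; k=5: 78750+0+45·35·33=130725 → min 130725.
Length 4: A_1..A_4: k=1: 0+14000+37·25·50=60250; k=2: 3700+9000+37·4·50=20100; k=3: 10360+0+37·45·50=93610 → min 20100 | A_2..A_5: k=2: 0+16000+25·4·35=19500; k=3: 4500+78750+25·45·35=122625; k=4: 14000+0+25·50·35=57750 → min 19500 | A_3..A_6: k=3: 0+130725+4·45·33=136665; k=4: 9000+57750+4·50·33=73350; k=5: 16000+0+4·35·33=20620 → min 20620.
Length 5: A_1..A_5: k=1: 0+19500+37·25·35=51875; k=2: 3700+16000+37·4·35=24880; k=3: 10360+78750+37·45·35=147385; k=4: 20100+0+37·50·35=84850 → min 24880 | A_2..A_6: k=2: 0+20620+25·4·33=23920; k=3: 4500+130725+25·45·33=172350; k=4: 14000+57750+25·50·33=113000; k=5: 19500+0+25·35·33=48375 → min 23920.
Top-level splits: k=1: (A_1..A_1)·(A_2..A_6) → 0+23920+37·25·33 = 54445; k=2: (A_1..A_2)·(A_3..A_6) → 3700+20620+37·4·33 = 29204; k=3: (A_1..A_3)·(A_4..A_6) → 10360+130725+37·45·33 = 196030; k=4: (A_1..A_4)·(A_5..A_6) → 20100+57750+37·50·33 = 138900; k=5: (A_1..A_5)·(A_6..A_6) → 24880+0+37·35·33 = 67615.
Best split is after A_2, i.e. k = 2.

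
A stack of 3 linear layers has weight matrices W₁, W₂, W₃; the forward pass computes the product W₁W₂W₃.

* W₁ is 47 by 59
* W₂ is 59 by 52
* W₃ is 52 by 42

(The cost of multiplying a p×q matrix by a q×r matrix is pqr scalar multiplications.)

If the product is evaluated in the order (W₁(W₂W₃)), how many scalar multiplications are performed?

245322

(W₂W₃): 59×52 by 52×42 → 59×42, cost 59·52·42 = 128856
(W₁(W₂W₃)): 47×59 by 59×42 → 47×42, cost 47·59·42 = 116466; cumulative 245322
Total: 245322 scalar multiplications.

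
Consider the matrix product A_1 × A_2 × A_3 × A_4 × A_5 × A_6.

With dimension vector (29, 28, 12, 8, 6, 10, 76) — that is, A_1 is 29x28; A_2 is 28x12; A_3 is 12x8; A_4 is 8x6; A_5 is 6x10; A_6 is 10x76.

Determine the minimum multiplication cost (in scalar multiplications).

Adjacent pairs: A_1A_2 = 29·28·12 = 9744; A_2A_3 = 28·12·8 = 2688; A_3A_4 = 12·8·6 = 576; A_4A_5 = 8·6·10 = 480; A_5A_6 = 6·10·76 = 4560.
Length 3: A_1..A_3: k=1: 0+2688+29·28·8=9184; k=2: 9744+0+29·12·8=12528 → min 9184 | A_2..A_4: k=2: 0+576+28·12·6=2592; k=3: 2688+0+28·8·6=4032 → min 2592 | A_3..A_5: k=3: 0+480+12·8·10=1440; k=4: 576+0+12·6·10=1296 → min 1296 | A_4..A_6: k=4: 0+4560+8·6·76=8208; k=5: 480+0+8·10·76=6560 → min 6560.
Length 4: A_1..A_4: k=1: 0+2592+29·28·6=7464; k=2: 9744+576+29·12·6=12408; k=3: 9184+0+29·8·6=10576 → min 7464 | A_2..A_5: k=2: 0+1296+28·12·10=4656; k=3: 2688+480+28·8·10=5408; k=4: 2592+0+28·6·10=4272 → min 4272 | A_3..A_6: k=3: 0+6560+12·8·76=13856; k=4: 576+4560+12·6·76=10608; k=5: 1296+0+12·10·76=10416 → min 10416.
Length 5: A_1..A_5: k=1: 0+4272+29·28·10=12392; k=2: 9744+1296+29·12·10=14520; k=3: 9184+480+29·8·10=11984; k=4: 7464+0+29·6·10=9204 → min 9204 | A_2..A_6: k=2: 0+10416+28·12·76=35952; k=3: 2688+6560+28·8·76=26272; k=4: 2592+4560+28·6·76=19920; k=5: 4272+0+28·10·76=25552 → min 19920.
Length 6: A_1..A_6: k=1: 0+19920+29·28·76=81632; k=2: 9744+10416+29·12·76=46608; k=3: 9184+6560+29·8·76=33376; k=4: 7464+4560+29·6·76=25248; k=5: 9204+0+29·10·76=31244 → min 25248.
Optimal order: ((A_1 × (A_2 × (A_3 × A_4))) × (A_5 × A_6)) with cost 25248.

25248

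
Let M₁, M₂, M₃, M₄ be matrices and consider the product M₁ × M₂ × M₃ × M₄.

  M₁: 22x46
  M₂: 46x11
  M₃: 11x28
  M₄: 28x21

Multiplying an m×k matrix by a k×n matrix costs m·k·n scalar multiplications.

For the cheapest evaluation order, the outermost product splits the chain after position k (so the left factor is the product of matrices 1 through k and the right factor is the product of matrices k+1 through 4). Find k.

Adjacent pairs: M₁M₂ = 22·46·11 = 11132; M₂M₃ = 46·11·28 = 14168; M₃M₄ = 11·28·21 = 6468.
Length 3: M₁..M₃: k=1: 0+14168+22·46·28=42504; k=2: 11132+0+22·11·28=17908 → min 17908 | M₂..M₄: k=2: 0+6468+46·11·21=17094; k=3: 14168+0+46·28·21=41216 → min 17094.
Top-level splits: k=1: (M₁..M₁)·(M₂..M₄) → 0+17094+22·46·21 = 38346; k=2: (M₁..M₂)·(M₃..M₄) → 11132+6468+22·11·21 = 22682; k=3: (M₁..M₃)·(M₄..M₄) → 17908+0+22·28·21 = 30844.
Best split is after M₂, i.e. k = 2.

2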